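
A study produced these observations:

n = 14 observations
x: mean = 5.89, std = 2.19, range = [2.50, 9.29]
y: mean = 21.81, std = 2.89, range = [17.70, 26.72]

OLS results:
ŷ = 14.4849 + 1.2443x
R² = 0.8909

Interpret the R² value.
About 89.09% of the variability in y is accounted for by the regression on x (R² = 0.8909) — a strong linear fit.

The coefficient of determination R² is the fraction of the total variation in y that the fitted line accounts for.

Here R² = 0.8909:
- Explained: 89.09% of the variation in y
- Unexplained (residual): 100% − 89.09% = 10.91%
- Rule of thumb (below 0.3 weak; 0.3 to below 0.7 moderate; 0.7 and above strong) → strong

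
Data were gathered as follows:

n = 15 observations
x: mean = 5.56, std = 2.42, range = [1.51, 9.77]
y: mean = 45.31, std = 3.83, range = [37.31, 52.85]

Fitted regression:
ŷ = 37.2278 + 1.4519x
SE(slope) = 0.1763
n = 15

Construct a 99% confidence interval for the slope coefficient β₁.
The 99% CI for β₁ is (0.9208, 1.9830)

Confidence interval for the slope:

The 99% CI for β₁ is: β̂₁ ± t*(α/2, n-2) × SE(β̂₁)

Step 1: Find critical t-value
- Confidence level = 0.99
- Degrees of freedom = n - 2 = 15 - 2 = 13
- t*(α/2, 13) = 3.0123

Step 2: Calculate margin of error
Margin = 3.0123 × 0.1763 = 0.5311

Step 3: Construct interval
CI = 1.4519 ± 0.5311
CI = (0.9208, 1.9830)

Interpretation: We are 99% confident that the true slope β₁ lies between 0.9208 and 1.9830.
Both endpoints are positive, so the data support a genuinely positive slope at this confidence level.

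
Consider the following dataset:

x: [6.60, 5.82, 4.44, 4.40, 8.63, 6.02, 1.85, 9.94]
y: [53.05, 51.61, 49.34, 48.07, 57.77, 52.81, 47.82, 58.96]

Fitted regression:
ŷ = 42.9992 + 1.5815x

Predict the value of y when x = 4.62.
ŷ = 50.3057

x = 4.62 lies inside the observed range [1.85, 9.94], so the fitted equation applies directly:

ŷ = 42.9992 + 1.5815 × 4.62
ŷ = 42.9992 + 7.3065
ŷ = 50.3057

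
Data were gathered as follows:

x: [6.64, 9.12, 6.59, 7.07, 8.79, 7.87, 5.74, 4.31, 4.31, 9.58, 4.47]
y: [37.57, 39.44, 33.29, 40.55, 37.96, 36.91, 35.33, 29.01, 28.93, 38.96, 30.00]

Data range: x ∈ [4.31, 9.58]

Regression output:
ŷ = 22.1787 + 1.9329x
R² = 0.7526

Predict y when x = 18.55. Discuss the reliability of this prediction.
ŷ = 58.0340, but this is extrapolation (above the data range [4.31, 9.58]) and may be unreliable.

Prediction calculation:
ŷ = 22.1787 + 1.9329 × 18.55
ŷ = 58.0340

Reliability:
- Data range: x ∈ [4.31, 9.58]
- Prediction point: x = 18.55 is 8.97 units above the observed range → this is EXTRAPOLATION, not interpolation

Why that matters here:
- There are no observations near this x to validate the fitted line there
- Real relationships often flatten, saturate, or turn nonlinear at extremes

A defensible statement: 'if the linear trend continued to x = 18.55, y would be about 58.0340' — the premise is untested.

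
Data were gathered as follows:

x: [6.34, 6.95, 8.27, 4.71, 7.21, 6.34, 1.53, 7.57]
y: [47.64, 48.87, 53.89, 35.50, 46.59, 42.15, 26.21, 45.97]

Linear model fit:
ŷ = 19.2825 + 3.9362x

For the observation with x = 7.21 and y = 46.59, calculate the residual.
Residual = -1.0725

The residual is the difference between the actual value and the predicted value:

Residual = y - ŷ

Step 1: Calculate predicted value
ŷ = 19.2825 + 3.9362 × 7.21
ŷ = 47.6625

Step 2: Calculate residual
Residual = 46.59 - 47.6625
Residual = -1.0725

Interpretation: the model overestimates the actual value by 1.0725 at this point (negative residual → observation lies below the fitted line).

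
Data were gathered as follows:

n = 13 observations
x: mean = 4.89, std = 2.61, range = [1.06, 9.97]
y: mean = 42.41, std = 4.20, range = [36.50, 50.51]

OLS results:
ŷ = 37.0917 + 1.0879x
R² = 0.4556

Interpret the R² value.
About 45.56% of the variability in y is accounted for by the regression on x (R² = 0.4556) — a moderate linear fit.

R² (coefficient of determination) measures the proportion of variance in y explained by the regression model.

Here R² = 0.4556:
- Explained: 45.56% of the variation in y
- Unexplained (residual): 100% − 45.56% = 54.44%
- Rule of thumb (below 0.3 weak; 0.3 to below 0.7 moderate; 0.7 and above strong) → moderate

Calculation: R² = 1 − (SS_res / SS_tot), where SS_res is the sum of squared residuals and SS_tot the total sum of squares.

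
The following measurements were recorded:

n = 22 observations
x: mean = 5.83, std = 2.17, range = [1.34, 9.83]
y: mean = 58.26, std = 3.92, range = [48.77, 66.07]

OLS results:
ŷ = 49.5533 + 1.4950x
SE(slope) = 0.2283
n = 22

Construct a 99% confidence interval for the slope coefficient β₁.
The 99% CI for β₁ is (0.8454, 2.1446)

Confidence interval for the slope:

The 99% CI for β₁ is: β̂₁ ± t*(α/2, n-2) × SE(β̂₁)

Step 1: Find critical t-value
- Confidence level = 0.99
- Degrees of freedom = n - 2 = 22 - 2 = 20
- t*(α/2, 20) = 2.8453

Step 2: Calculate margin of error
Margin = 2.8453 × 0.2283 = 0.6496

Step 3: Construct interval
CI = 1.4950 ± 0.6496
CI = (0.8454, 2.1446)

Interpretation: We are 99% confident that the true slope β₁ lies between 0.8454 and 2.1446.
Since 0 is outside the interval, a two-sided test at α = 0.01 would reject H₀: β₁ = 0.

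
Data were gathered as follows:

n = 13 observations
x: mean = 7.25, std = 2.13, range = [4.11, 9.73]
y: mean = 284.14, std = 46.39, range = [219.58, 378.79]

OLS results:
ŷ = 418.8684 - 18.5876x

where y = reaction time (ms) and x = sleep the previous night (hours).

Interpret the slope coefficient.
On average, reaction time is about 18.5876 ms lower for every extra hour of sleep.

β₁ = -18.5876 is the change in predicted reaction time (ms) per additional hour of sleep.

Interpretation:
- Sleep up by 1 hour → predicted reaction time decreases by 18.5876 ms
- This is a linear approximation: the same per-unit change is assumed across the whole observed x range
- The sign (−) gives the direction; the magnitude 18.5876 gives the size of the effect per hour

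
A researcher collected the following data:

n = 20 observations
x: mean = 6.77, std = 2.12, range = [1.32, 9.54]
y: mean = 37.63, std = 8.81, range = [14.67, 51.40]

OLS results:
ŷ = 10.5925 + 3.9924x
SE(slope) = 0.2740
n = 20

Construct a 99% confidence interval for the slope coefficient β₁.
The 99% CI for β₁ is (3.2037, 4.7811)

Confidence interval for the slope:

The 99% CI for β₁ is: β̂₁ ± t*(α/2, n-2) × SE(β̂₁)

Step 1: Find critical t-value
- Confidence level = 0.99
- Degrees of freedom = n - 2 = 20 - 2 = 18
- t*(α/2, 18) = 2.8784

Step 2: Calculate margin of error
Margin = 2.8784 × 0.2740 = 0.7887

Step 3: Construct interval
CI = 3.9924 ± 0.7887
CI = (3.2037, 4.7811)

Interpretation: intervals built this way capture the true β₁ in 99% of repeated samples; here the plausible range for the per-unit effect of x on y is 3.2037 to 4.7811.
The interval does not include 0, suggesting a significant linear relationship.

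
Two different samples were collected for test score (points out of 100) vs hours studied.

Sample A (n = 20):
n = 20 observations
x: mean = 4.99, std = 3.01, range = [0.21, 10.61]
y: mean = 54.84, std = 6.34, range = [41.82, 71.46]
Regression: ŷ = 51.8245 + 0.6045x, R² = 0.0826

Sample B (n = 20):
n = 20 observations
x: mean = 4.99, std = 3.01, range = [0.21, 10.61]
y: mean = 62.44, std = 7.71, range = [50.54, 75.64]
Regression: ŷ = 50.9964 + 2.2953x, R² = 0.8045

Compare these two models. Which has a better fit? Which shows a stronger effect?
Model B has the better fit (R² = 0.8045 vs 0.0826). Model B shows the stronger effect (|β₁| = 2.2953 vs 0.6045).

Model Comparison:

Which explains more variance? (R²)
- Model A: R² = 0.0826 → 8.26% of variance in test score explained
- Model B: R² = 0.8045 → 80.45% of variance in test score explained
- 0.8045 > 0.0826 → Model B has the better fit

Strength of effect — compare |β₁|:
- Model A: β₁ = 0.6045 → predicted test score rises 0.6045 points per additional hour of study time
- Model B: β₁ = 2.2953 → predicted test score rises 2.2953 points per additional hour of study time
- |0.6045| < |2.2953| → Model B shows the stronger marginal effect

Notes:
- R² measures how tightly points cluster around the line; β₁ measures how steep the line is — they answer different questions.
- A steeper slope doesn't make a better model if the scatter around the line is large.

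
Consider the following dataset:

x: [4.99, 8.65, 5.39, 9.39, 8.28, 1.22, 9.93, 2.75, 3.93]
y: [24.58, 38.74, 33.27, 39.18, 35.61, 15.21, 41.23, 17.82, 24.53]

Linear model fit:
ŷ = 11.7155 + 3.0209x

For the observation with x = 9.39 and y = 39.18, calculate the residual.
Residual = -0.9018

The residual is the difference between the actual value and the predicted value:

Residual = y - ŷ

Step 1: Calculate predicted value
ŷ = 11.7155 + 3.0209 × 9.39
ŷ = 40.0818

Step 2: Calculate residual
Residual = 39.18 - 40.0818
Residual = -0.9018

The residual is negative, so the observed y = 39.18 sits below the regression line (the line overestimates it by 0.9018).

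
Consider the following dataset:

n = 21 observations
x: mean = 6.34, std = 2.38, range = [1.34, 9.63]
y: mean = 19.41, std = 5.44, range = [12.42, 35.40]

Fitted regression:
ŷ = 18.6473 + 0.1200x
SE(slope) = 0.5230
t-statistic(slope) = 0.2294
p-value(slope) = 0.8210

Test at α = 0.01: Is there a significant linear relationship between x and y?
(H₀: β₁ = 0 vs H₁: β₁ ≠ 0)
Fail to reject H₀: p-value = 0.8210 ≥ α = 0.01. The linear relationship is not significant at the 1% level.

Hypothesis test for the slope coefficient:

H₀: β₁ = 0 (no linear relationship)
H₁: β₁ ≠ 0 (linear relationship exists)

Test statistic: t = β̂₁ / SE(β̂₁) = 0.1200 / 0.5230 = 0.2294

p = 0.8210: how often a slope estimate this far from 0 (in SE units) would arise by chance if β₁ were truly 0.

Decision rule: reject H₀ if p-value < α.
p-value = 0.8210 ≥ α = 0.01 → fail to reject H₀.

Conclusion: the linear association between x and y is not significant at the 1% level.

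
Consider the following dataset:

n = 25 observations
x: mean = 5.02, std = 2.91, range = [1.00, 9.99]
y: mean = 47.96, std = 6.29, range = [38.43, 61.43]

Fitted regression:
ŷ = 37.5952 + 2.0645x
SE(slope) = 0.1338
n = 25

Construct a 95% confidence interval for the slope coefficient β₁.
The 95% CI for β₁ is (1.7877, 2.3413)

Confidence interval for the slope:

The 95% CI for β₁ is: β̂₁ ± t*(α/2, n-2) × SE(β̂₁)

Step 1: Find critical t-value
- Confidence level = 0.95
- Degrees of freedom = n - 2 = 25 - 2 = 23
- t*(α/2, 23) = 2.0687

Step 2: Calculate margin of error
Margin = 2.0687 × 0.1338 = 0.2768

Step 3: Construct interval
CI = 2.0645 ± 0.2768
CI = (1.7877, 2.3413)

Interpretation: intervals built this way capture the true β₁ in 95% of repeated samples; here the plausible range for the per-unit effect of x on y is 1.7877 to 2.3413.
The interval does not include 0, suggesting a significant linear relationship.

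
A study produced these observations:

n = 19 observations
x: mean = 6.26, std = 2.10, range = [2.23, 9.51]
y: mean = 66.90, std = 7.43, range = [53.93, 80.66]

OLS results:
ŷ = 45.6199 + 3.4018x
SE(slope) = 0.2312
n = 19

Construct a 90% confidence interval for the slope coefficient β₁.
The 90% CI for β₁ is (2.9996, 3.8040)

Confidence interval for the slope:

The 90% CI for β₁ is: β̂₁ ± t*(α/2, n-2) × SE(β̂₁)

Step 1: Find critical t-value
- Confidence level = 0.9
- Degrees of freedom = n - 2 = 19 - 2 = 17
- t*(α/2, 17) = 1.7396

Step 2: Calculate margin of error
Margin = 1.7396 × 0.2312 = 0.4022

Step 3: Construct interval
CI = 3.4018 ± 0.4022
CI = (2.9996, 3.8040)

Interpretation: We are 90% confident that the true slope β₁ lies between 2.9996 and 3.8040.
The interval does not include 0, suggesting a significant linear relationship.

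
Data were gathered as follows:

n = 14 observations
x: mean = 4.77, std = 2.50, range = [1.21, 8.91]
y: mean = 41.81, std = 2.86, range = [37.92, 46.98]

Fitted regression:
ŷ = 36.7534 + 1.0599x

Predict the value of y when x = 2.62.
ŷ = 39.5303

To predict y for x = 2.62, substitute into the regression equation:

ŷ = 36.7534 + 1.0599 × 2.62
ŷ = 36.7534 + 2.7769
ŷ = 39.5303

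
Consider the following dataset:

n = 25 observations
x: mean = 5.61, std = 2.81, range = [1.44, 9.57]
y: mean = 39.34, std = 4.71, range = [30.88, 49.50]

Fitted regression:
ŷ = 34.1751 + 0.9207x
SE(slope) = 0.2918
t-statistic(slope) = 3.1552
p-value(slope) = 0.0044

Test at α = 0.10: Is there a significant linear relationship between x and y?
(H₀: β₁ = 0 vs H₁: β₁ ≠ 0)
p-value = 0.0044 < α = 0.10, so we reject H₀. The relationship is significant.

Hypothesis test for the slope coefficient:

H₀: β₁ = 0 (no linear relationship)
H₁: β₁ ≠ 0 (linear relationship exists)

Test statistic: t = β̂₁ / SE(β̂₁) = 0.9207 / 0.2918 = 3.1552

p = 0.0044: how often a slope estimate this far from 0 (in SE units) would arise by chance if β₁ were truly 0.

Decision rule: reject H₀ if p-value < α.
p-value = 0.0044 < α = 0.10 → reject H₀.

Conclusion: the linear association between x and y is significant at the 10% level.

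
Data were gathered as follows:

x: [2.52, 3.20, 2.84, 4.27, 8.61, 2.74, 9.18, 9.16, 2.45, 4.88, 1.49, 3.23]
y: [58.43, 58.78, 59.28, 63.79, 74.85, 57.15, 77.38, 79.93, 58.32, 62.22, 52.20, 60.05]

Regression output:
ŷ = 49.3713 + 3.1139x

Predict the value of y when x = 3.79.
ŷ = 61.1730

Plug x = 3.79 into the fitted line:

ŷ = 49.3713 + 3.1139 × 3.79
ŷ = 49.3713 + 11.8017
ŷ = 61.1730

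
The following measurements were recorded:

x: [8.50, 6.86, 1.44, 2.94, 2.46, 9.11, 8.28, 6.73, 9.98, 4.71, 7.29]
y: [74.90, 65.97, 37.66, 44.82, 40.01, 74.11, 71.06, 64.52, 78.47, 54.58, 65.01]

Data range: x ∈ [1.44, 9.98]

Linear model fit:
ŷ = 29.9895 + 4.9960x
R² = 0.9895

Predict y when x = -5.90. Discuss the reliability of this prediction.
The equation gives ŷ = 0.5131; however x = -5.90 is 7.34 units below the observed range, so this extrapolated value should not be trusted.

Prediction calculation:
ŷ = 29.9895 + 4.9960 × (-5.90)
ŷ = 0.5131

Reliability:
- Data range: x ∈ [1.44, 9.98]
- Prediction point: x = -5.90 is 7.34 units below the observed range → this is EXTRAPOLATION, not interpolation

Why that matters here:
- R² describes fit only over the sampled x values; it says nothing about behaviour beyond them
- The standard error of prediction grows with (x − x̄)², and x = -5.90 is far from x̄ = 6.21
- The linear relationship may not hold outside the observed range

The R² = 0.9895 only validates the fit within [1.44, 9.98]; treat ŷ = 0.5131 with caution.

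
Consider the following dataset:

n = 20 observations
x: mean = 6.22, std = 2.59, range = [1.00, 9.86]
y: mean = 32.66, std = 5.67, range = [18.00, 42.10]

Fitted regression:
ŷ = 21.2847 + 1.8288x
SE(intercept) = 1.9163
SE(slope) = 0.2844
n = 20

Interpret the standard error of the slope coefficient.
SE(β̂₁) = 0.2844 is the estimated standard deviation of the slope estimate across repeated samples; relative to β̂₁ = 1.8288 that is 15.6%, a precise estimate.

SE(β̂₁) = 0.2844 says: if we drew many samples of n = 20 from the same population and refit each time, the fitted slopes would scatter with a standard deviation of roughly 0.2844 around the true β₁.

Relative precision:
- SE / |β̂₁| = 0.2844 / 1.8288 = 15.6%
- Rule of thumb (under 20%: precise; 20% to under 50%: moderately precise; 50% or more: imprecise) → precise

Link to the t-test: t = β̂₁ / SE(β̂₁) = 1.8288 / 0.2844 = 6.4304, the statistic for H₀: β₁ = 0.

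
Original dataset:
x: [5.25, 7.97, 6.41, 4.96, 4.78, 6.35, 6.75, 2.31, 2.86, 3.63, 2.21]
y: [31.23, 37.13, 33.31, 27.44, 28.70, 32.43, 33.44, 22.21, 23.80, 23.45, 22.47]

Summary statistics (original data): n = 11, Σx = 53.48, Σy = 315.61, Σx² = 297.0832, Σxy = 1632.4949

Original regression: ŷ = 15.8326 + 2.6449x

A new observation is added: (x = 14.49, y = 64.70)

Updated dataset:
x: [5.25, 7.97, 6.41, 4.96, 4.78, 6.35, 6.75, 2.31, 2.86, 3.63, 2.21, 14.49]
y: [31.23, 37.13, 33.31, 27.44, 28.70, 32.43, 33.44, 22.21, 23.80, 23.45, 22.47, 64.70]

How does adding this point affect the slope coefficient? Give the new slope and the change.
The slope changes from 2.6449 to 3.4073 (change of +0.7624, or +28.8%).

The new point has HIGH LEVERAGE: x = 14.49 is far from the original mean x̄ = 53.48/11 ≈ 4.86 (original range [2.21, 7.97]).

Step 1: Update the sums with the new point (n goes from 11 to 12)
Σx  = 53.48 + 14.49 = 67.97
Σy  = 315.61 + 64.70 = 380.31
Σx² = 297.0832 + 14.49² = 297.0832 + 209.9601 = 507.0433
Σxy = 1632.4949 + 14.49×64.70 = 1632.4949 + 937.5030 = 2569.9979

Step 2: Recompute the slope with b₁ = (nΣxy − ΣxΣy) / (nΣx² − (Σx)²)
Numerator   = 12×2569.9979 − 67.97×380.31 = 30839.9748 − 25849.6707 = 4990.3041
Denominator = 12×507.0433 − 67.97² = 6084.5196 − 4619.9209 = 1464.5987
b₁(new) = 4990.3041 / 1464.5987 = 3.4073

(Same formula on the original sums: (11×1632.4949 − 53.48×315.61) / (11×297.0832 − 53.48²) = 1078.6211 / 407.8048 = 2.6449, matching the given fit.)

Step 3: Change in slope
Δβ₁ = 3.4073 − 2.6449 = +0.7624
Relative change = +0.7624 / 2.6449 × 100% = +28.8%
→ the slope increases when the point is added.

A high-leverage point only changes the slope if it is off the original line; here y = 64.70 is above the original trend, so the slope increases.
In practice: refit with and without it and report both if conclusions differ.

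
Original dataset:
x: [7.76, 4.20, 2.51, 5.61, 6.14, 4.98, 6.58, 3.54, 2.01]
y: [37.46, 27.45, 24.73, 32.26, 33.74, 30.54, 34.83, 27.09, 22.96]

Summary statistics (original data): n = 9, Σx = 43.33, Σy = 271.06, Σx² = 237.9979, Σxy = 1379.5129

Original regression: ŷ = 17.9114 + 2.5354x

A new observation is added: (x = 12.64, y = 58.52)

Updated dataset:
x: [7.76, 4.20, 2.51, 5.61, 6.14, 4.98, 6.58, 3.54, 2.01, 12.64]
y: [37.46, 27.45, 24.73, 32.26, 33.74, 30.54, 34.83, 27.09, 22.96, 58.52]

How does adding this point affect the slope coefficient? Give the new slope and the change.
Adding the point moves β₁ from 2.5354 to 3.2489, i.e. it increases by 0.7135 (+28.1%).

x = 12.64 lies well outside the original x-range [2.01, 7.76] (x̄ ≈ 4.81), so this observation has high leverage and can move the slope substantially.

Step 1: Update the sums with the new point (n goes from 9 to 10)
Σx  = 43.33 + 12.64 = 55.97
Σy  = 271.06 + 58.52 = 329.58
Σx² = 237.9979 + 12.64² = 237.9979 + 159.7696 = 397.7675
Σxy = 1379.5129 + 12.64×58.52 = 1379.5129 + 739.6928 = 2119.2057

Step 2: Recompute the slope with b₁ = (nΣxy − ΣxΣy) / (nΣx² − (Σx)²)
Numerator   = 10×2119.2057 − 55.97×329.58 = 21192.0570 − 18446.5926 = 2745.4644
Denominator = 10×397.7675 − 55.97² = 3977.6750 − 3132.6409 = 845.0341
b₁(new) = 2745.4644 / 845.0341 = 3.2489

(Same formula on the original sums: (9×1379.5129 − 43.33×271.06) / (9×237.9979 − 43.33²) = 670.5863 / 264.4922 = 2.5354, matching the given fit.)

Step 3: Change in slope
Δβ₁ = 3.2489 − 2.5354 = +0.7135
Relative change = +0.7135 / 2.5354 × 100% = +28.1%
→ the slope increases when the point is added.

Because the point sits above the extension of the original line at a high-leverage x, it tilts the fit up.
In practice: investigate whether it comes from the same population as the rest of the sample; refit with and without it and report both if conclusions differ.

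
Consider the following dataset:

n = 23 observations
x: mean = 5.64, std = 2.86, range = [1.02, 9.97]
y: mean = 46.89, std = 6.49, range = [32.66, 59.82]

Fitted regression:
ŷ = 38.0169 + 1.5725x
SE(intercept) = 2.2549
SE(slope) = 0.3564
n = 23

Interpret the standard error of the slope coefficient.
SE(slope) = 0.3564 measures the uncertainty in the estimated slope. The coefficient is estimated with moderate precision (SE/|β̂₁| = 22.7%).

SE(β̂₁) = 0.3564 says: if we drew many samples of n = 23 from the same population and refit each time, the fitted slopes would scatter with a standard deviation of roughly 0.3564 around the true β₁.

Relative precision:
- SE / |β̂₁| = 0.3564 / 1.5725 = 22.7%
- Rule of thumb (under 20%: precise; 20% to under 50%: moderately precise; 50% or more: imprecise) → moderately precise

Link to interval estimation: a confidence interval for β₁ is β̂₁ ± t* × 0.3564, so SE sets the half-width per unit of t*.

What drives SE(β̂₁): more residual scatter → larger SE; larger n (here n = 23) → smaller SE; wider spread of x values → smaller SE.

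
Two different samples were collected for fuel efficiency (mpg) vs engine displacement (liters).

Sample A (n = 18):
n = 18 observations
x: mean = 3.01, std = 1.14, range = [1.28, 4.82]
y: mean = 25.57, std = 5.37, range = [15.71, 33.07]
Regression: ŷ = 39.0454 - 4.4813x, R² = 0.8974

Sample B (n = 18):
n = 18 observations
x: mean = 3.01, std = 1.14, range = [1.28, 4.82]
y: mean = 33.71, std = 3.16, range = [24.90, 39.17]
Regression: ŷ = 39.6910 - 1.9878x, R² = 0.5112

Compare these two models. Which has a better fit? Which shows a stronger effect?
Model A has the better fit (R² = 0.8974 vs 0.5112). Model A shows the stronger effect (|β₁| = 4.4813 vs 1.9878).

Model Comparison:

Which explains more variance? (R²)
- Model A: R² = 0.8974 → 89.74% of variance in fuel efficiency explained
- Model B: R² = 0.5112 → 51.12% of variance in fuel efficiency explained
- 0.8974 > 0.5112 → Model A has the better fit

Which has the larger per-liter effect? (|β₁|)
- Model A: β₁ = -4.4813 → predicted fuel efficiency falls 4.4813 mpg per additional liter of engine displacement
- Model B: β₁ = -1.9878 → predicted fuel efficiency falls 1.9878 mpg per additional liter of engine displacement
- |-4.4813| > |-1.9878| → Model A shows the stronger marginal effect

Note: A steeper slope doesn't make a better model if the scatter around the line is large.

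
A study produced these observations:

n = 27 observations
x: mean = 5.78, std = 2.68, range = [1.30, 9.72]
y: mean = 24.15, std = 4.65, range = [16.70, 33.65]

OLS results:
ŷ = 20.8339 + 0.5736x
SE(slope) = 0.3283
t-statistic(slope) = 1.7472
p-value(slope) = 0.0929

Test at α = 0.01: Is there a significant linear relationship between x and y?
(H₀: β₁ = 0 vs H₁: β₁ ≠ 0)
p-value = 0.0929 ≥ α = 0.01, so we fail to reject H₀. The relationship is not significant.

Hypothesis test for the slope coefficient:

H₀: β₁ = 0 (no linear relationship)
H₁: β₁ ≠ 0 (linear relationship exists)

Test statistic: t = β̂₁ / SE(β̂₁) = 0.5736 / 0.3283 = 1.7472

The p-value (0.0929) is the probability, under H₀, of a t-statistic at least as extreme as |t| = 1.7472 (two-sided, df = n − 2 = 25).

Decision rule: reject H₀ if p-value < α.
p-value = 0.0929 ≥ α = 0.01 → fail to reject H₀.

At α = 0.01 the data do not provide convincing evidence of a nonzero slope.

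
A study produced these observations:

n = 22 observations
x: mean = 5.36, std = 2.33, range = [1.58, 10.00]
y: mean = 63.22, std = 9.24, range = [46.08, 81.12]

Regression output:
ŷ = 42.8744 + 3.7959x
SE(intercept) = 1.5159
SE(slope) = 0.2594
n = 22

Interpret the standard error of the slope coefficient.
The slope 3.7959 is pinned down to within about ±0.2594 (one SE) by these data — relative uncertainty 6.8%, i.e. precise.

What SE measures:
- The standard error quantifies the sampling variability of the coefficient estimate
- It is the estimated standard deviation of β̂₁ across hypothetical repeated samples of the same size
- Smaller SE → more precise estimate

Relative precision:
- SE / |β̂₁| = 0.2594 / 3.7959 = 6.8%
- Rule of thumb (under 20%: precise; 20% to under 50%: moderately precise; 50% or more: imprecise) → precise

Link to interval estimation: a confidence interval for β₁ is β̂₁ ± t* × 0.2594, so SE sets the half-width per unit of t*.

What drives SE(β̂₁): more residual scatter → larger SE; larger n (here n = 22) → smaller SE.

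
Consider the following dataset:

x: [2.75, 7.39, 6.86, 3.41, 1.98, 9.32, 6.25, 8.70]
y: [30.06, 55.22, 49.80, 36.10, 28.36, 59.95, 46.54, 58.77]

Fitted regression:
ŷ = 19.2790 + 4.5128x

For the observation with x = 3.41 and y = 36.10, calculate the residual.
Residual = 1.4324

The residual is the difference between the actual value and the predicted value:

Residual = y - ŷ

Step 1: Calculate predicted value
ŷ = 19.2790 + 4.5128 × 3.41
ŷ = 34.6676

Step 2: Calculate residual
Residual = 36.10 - 34.6676
Residual = 1.4324

Sign check: y > ŷ, so the point is above the line and the fit underestimates here.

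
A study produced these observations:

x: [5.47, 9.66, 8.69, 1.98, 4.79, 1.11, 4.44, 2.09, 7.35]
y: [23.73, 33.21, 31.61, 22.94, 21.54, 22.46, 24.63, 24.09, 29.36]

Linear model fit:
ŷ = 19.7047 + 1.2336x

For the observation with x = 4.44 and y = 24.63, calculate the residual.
Residual = -0.5519

The residual is the difference between the actual value and the predicted value:

Residual = y - ŷ

Step 1: Calculate predicted value
ŷ = 19.7047 + 1.2336 × 4.44
ŷ = 25.1819

Step 2: Calculate residual
Residual = 24.63 - 25.1819
Residual = -0.5519

Interpretation: the model overestimates the actual value by 0.5519 at this point (negative residual → observation lies below the fitted line).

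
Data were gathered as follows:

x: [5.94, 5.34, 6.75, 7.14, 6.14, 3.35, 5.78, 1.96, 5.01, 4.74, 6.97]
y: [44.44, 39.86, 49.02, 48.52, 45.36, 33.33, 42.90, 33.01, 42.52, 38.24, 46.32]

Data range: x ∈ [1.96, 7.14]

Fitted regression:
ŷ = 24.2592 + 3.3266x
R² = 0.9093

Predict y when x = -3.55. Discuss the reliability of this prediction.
ŷ = 12.4498, but this is extrapolation (below the data range [1.96, 7.14]) and may be unreliable.

Prediction calculation:
ŷ = 24.2592 + 3.3266 × (-3.55)
ŷ = 12.4498

Reliability:
- Data range: x ∈ [1.96, 7.14]
- Prediction point: x = -3.55 is 5.51 units below the observed range → this is EXTRAPOLATION, not interpolation

Why that matters here:
- There are no observations near this x to validate the fitted line there
- Real relationships often flatten, saturate, or turn nonlinear at extremes
- The linear relationship may not hold outside the observed range

Report the number if required, but flag clearly that it is an extrapolation.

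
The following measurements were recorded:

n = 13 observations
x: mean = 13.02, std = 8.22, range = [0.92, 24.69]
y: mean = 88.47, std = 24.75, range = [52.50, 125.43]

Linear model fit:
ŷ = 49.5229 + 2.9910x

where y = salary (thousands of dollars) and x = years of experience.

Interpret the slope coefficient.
On average, salary is about 2.9910 thousand dollars higher for every extra year of experience.

The slope coefficient β₁ = 2.9910 represents the marginal effect of experience on salary.

Interpretation:
- Experience up by 1 year → predicted salary increases by 2.9910 thousand dollars
- This is a linear approximation: the same per-unit change is assumed across the whole observed x range

(β₀ = 49.5229 is the fitted value at x = 0 and is not part of the slope interpretation.)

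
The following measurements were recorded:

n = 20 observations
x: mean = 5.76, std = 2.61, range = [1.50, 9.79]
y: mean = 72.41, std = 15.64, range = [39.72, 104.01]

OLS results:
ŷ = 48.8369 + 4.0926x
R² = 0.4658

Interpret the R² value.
The model explains 46.58% of the variance in y (R² = 0.4658), leaving 53.42% unexplained; the fit is moderate.

R² (coefficient of determination) measures the proportion of variance in y explained by the regression model.

Here R² = 0.4658:
- Explained: 46.58% of the variation in y
- Unexplained (residual): 100% − 46.58% = 53.42%
- Rule of thumb (below 0.3 weak; 0.3 to below 0.7 moderate; 0.7 and above strong) → moderate

Note: R² says nothing about causation, and a high R² does not by itself mean the linear form is appropriate — check the residuals.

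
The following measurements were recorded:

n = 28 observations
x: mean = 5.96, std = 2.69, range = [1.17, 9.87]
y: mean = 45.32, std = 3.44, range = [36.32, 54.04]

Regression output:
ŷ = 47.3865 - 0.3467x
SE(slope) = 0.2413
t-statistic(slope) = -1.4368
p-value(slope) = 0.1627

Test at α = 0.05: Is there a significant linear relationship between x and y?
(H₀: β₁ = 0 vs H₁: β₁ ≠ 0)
Since p-value = 0.1627 ≥ α = 0.05, fail to reject H₀ — the slope is not significantly different from 0.

Hypothesis test for the slope coefficient:

H₀: β₁ = 0 (no linear relationship)
H₁: β₁ ≠ 0 (linear relationship exists)

Test statistic: t = β̂₁ / SE(β̂₁) = -0.3467 / 0.2413 = -1.4368

The p-value (0.1627) is the probability, under H₀, of a t-statistic at least as extreme as |t| = 1.4368 (two-sided, df = n − 2 = 26).

Decision rule: reject H₀ if p-value < α.
p-value = 0.1627 ≥ α = 0.05 → fail to reject H₀.

Conclusion: the linear association between x and y is not significant at the 5% level.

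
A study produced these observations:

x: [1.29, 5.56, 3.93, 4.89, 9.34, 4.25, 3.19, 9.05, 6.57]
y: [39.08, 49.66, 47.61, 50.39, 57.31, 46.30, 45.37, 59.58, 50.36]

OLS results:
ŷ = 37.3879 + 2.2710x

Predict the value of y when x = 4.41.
ŷ = 47.4030

x = 4.41 lies inside the observed range [1.29, 9.34], so the fitted equation applies directly:

ŷ = 37.3879 + 2.2710 × 4.41
ŷ = 37.3879 + 10.0151
ŷ = 47.4030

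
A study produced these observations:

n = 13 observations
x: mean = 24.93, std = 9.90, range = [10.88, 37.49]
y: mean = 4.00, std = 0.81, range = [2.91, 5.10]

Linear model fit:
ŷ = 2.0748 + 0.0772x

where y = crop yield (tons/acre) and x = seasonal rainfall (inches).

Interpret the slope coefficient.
On average, crop yield is about 0.0772 tons/acre higher for every extra inch of rainfall.

The slope coefficient β₁ = 0.0772 represents the marginal effect of rainfall on crop yield.

Interpretation:
- Rainfall up by 1 inch → predicted crop yield increases by 0.0772 tons/acre
- This is a linear approximation: the same per-unit change is assumed across the whole observed x range
- The sign (+) gives the direction; the magnitude 0.0772 gives the size of the effect per inch

The intercept β₀ = 2.0748 is the predicted crop yield when rainfall = 0; since the smallest observed x is 10.88, this is an extrapolation and mainly anchors the line.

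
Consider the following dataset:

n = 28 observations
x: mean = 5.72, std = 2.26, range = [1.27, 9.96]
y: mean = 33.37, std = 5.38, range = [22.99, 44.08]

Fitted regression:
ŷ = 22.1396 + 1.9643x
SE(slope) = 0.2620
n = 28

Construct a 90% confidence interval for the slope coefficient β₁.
The 90% CI for β₁ is (1.5174, 2.4112)

Confidence interval for the slope:

The 90% CI for β₁ is: β̂₁ ± t*(α/2, n-2) × SE(β̂₁)

Step 1: Find critical t-value
- Confidence level = 0.9
- Degrees of freedom = n - 2 = 28 - 2 = 26
- t*(α/2, 26) = 1.7056

Step 2: Calculate margin of error
Margin = 1.7056 × 0.2620 = 0.4469

Step 3: Construct interval
CI = 1.9643 ± 0.4469
CI = (1.5174, 2.4112)

Interpretation: each one-unit increase in x is associated with a change in mean y of between 1.5174 and 2.4112, with 90% confidence.
Since 0 is outside the interval, a two-sided test at α = 0.10 would reject H₀: β₁ = 0.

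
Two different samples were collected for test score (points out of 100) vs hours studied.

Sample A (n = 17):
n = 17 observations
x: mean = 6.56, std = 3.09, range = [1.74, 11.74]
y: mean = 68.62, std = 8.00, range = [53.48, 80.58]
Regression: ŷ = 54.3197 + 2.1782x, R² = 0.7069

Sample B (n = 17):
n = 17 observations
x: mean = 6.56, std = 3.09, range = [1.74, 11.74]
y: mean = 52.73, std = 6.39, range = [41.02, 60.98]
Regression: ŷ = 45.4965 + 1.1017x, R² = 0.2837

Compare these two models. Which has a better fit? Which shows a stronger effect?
Model A has the better fit (R² = 0.7069 vs 0.2837). Model A shows the stronger effect (|β₁| = 2.1782 vs 1.1017).

Model Comparison:

Fit — compare R²:
- Model A: R² = 0.7069 → 70.69% of variance in test score explained
- Model B: R² = 0.2837 → 28.37% of variance in test score explained
- 0.7069 > 0.2837 → Model A has the better fit

Which has the larger per-hour effect? (|β₁|)
- Model A: β₁ = 2.1782 → predicted test score rises 2.1782 points per additional hour of study time
- Model B: β₁ = 1.1017 → predicted test score rises 1.1017 points per additional hour of study time
- |2.1782| > |1.1017| → Model A shows the stronger marginal effect

Note: The two samples could reflect different populations, time periods, or measurement quality.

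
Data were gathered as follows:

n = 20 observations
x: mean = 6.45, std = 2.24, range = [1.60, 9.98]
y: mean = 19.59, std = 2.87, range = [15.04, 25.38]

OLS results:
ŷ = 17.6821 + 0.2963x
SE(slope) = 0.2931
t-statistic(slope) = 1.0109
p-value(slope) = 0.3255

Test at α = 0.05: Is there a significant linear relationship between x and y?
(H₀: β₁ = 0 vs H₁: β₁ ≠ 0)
Fail to reject H₀: p-value = 0.3255 ≥ α = 0.05. The linear relationship is not significant at the 5% level.

Hypothesis test for the slope coefficient:

H₀: β₁ = 0 (no linear relationship)
H₁: β₁ ≠ 0 (linear relationship exists)

Test statistic: t = β̂₁ / SE(β̂₁) = 0.2963 / 0.2931 = 1.0109

p = 0.3255: how often a slope estimate this far from 0 (in SE units) would arise by chance if β₁ were truly 0.

Decision rule: reject H₀ if p-value < α.
p-value = 0.3255 ≥ α = 0.05 → fail to reject H₀.

There is not sufficient evidence at the 5% significance level to conclude that a linear relationship exists between x and y.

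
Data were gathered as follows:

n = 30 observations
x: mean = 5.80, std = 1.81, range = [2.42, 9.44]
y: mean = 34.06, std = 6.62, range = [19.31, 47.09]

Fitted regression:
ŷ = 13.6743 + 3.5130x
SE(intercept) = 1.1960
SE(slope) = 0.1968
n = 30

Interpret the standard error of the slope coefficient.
SE(slope) = 0.1968 measures the uncertainty in the estimated slope. The coefficient is estimated precisely (SE/|β̂₁| = 5.6%).

What SE measures:
- The standard error quantifies the sampling variability of the coefficient estimate
- It is the estimated standard deviation of β̂₁ across hypothetical repeated samples of the same size
- Smaller SE → more precise estimate

Relative precision:
- SE / |β̂₁| = 0.1968 / 3.5130 = 5.6%
- Rule of thumb (under 20%: precise; 20% to under 50%: moderately precise; 50% or more: imprecise) → precise

Rough 95% range (±2 SE): 3.5130 ± 0.3936 → (3.1194, 3.9066).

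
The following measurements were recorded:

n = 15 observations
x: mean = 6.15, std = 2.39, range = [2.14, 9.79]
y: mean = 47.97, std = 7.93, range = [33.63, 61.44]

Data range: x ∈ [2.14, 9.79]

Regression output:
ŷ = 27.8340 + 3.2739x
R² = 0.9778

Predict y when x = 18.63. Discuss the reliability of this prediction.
ŷ = 88.8268, but this is extrapolation (above the data range [2.14, 9.79]) and may be unreliable.

Prediction calculation:
ŷ = 27.8340 + 3.2739 × 18.63
ŷ = 88.8268

Reliability:
- Data range: x ∈ [2.14, 9.79]
- Prediction point: x = 18.63 is 8.84 units above the observed range → this is EXTRAPOLATION, not interpolation

Why that matters here:
- R² describes fit only over the sampled x values; it says nothing about behaviour beyond them
- The linear relationship may not hold outside the observed range
- Real relationships often flatten, saturate, or turn nonlinear at extremes

A defensible statement: 'if the linear trend continued to x = 18.63, y would be about 88.8268' — the premise is untested.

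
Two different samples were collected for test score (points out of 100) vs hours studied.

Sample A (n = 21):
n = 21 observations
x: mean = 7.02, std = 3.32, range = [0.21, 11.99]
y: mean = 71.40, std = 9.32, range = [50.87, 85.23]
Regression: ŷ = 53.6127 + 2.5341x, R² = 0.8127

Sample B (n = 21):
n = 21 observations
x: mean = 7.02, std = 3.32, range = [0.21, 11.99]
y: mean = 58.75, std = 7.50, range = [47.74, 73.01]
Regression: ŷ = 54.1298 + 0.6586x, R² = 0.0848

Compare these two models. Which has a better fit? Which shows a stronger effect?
Model A has the better fit (R² = 0.8127 vs 0.0848). Model A shows the stronger effect (|β₁| = 2.5341 vs 0.6586).

Model Comparison:

Which explains more variance? (R²)
- Model A: R² = 0.8127 → 81.27% of variance in test score explained
- Model B: R² = 0.0848 → 8.48% of variance in test score explained
- 0.8127 > 0.0848 → Model A has the better fit

Which has the larger per-hour effect? (|β₁|)
- Model A: β₁ = 2.5341 → predicted test score rises 2.5341 points per additional hour of study time
- Model B: β₁ = 0.6586 → predicted test score rises 0.6586 points per additional hour of study time
- |2.5341| > |0.6586| → Model A shows the stronger marginal effect

Note: R² measures how tightly points cluster around the line; β₁ measures how steep the line is — they answer different questions.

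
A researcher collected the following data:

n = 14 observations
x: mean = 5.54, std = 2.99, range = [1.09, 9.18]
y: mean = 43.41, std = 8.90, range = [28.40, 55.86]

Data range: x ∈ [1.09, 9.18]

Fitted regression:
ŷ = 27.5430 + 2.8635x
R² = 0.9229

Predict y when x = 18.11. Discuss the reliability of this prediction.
ŷ = 79.4010, but this is extrapolation (above the data range [1.09, 9.18]) and may be unreliable.

Prediction calculation:
ŷ = 27.5430 + 2.8635 × 18.11
ŷ = 79.4010

Reliability:
- Data range: x ∈ [1.09, 9.18]
- Prediction point: x = 18.11 is 8.93 units above the observed range → this is EXTRAPOLATION, not interpolation

Why that matters here:
- The linear relationship may not hold outside the observed range
- Real relationships often flatten, saturate, or turn nonlinear at extremes
- R² describes fit only over the sampled x values; it says nothing about behaviour beyond them

The R² = 0.9229 only validates the fit within [1.09, 9.18]; treat ŷ = 79.4010 with caution.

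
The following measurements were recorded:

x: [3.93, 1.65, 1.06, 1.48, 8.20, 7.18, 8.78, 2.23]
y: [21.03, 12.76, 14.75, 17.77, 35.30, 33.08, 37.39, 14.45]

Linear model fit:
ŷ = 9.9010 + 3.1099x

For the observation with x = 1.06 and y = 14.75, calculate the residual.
Residual = 1.5525

The residual is the difference between the actual value and the predicted value:

Residual = y - ŷ

Step 1: Calculate predicted value
ŷ = 9.9010 + 3.1099 × 1.06
ŷ = 13.1975

Step 2: Calculate residual
Residual = 14.75 - 13.1975
Residual = 1.5525

Interpretation: the model underestimates the actual value by 1.5525 at this point (positive residual → observation lies above the fitted line).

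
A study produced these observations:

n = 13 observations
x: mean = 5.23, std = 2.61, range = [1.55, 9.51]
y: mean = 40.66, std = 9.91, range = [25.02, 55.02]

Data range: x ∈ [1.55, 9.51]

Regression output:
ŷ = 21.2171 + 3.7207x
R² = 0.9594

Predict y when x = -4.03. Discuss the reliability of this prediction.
ŷ = 6.2227 (extrapolation — x = -4.03 lies outside [1.55, 9.51], so reliability is low).

Prediction calculation:
ŷ = 21.2171 + 3.7207 × (-4.03)
ŷ = 6.2227

Reliability:
- Data range: x ∈ [1.55, 9.51]
- Prediction point: x = -4.03 is 5.58 units below the observed range → this is EXTRAPOLATION, not interpolation

Why that matters here:
- There are no observations near this x to validate the fitted line there
- The standard error of prediction grows with (x − x̄)², and x = -4.03 is far from x̄ = 5.23

A defensible statement: 'if the linear trend continued to x = -4.03, y would be about 6.2227' — the premise is untested.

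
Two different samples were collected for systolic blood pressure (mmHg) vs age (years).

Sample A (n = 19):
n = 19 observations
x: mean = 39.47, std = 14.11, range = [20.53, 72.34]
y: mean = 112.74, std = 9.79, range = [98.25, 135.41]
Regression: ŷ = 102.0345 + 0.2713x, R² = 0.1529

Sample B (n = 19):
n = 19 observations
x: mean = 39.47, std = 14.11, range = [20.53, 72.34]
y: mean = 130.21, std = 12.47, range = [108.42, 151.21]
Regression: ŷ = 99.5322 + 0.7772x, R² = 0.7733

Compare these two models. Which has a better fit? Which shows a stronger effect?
Model B has the better fit (R² = 0.7733 vs 0.1529). Model B shows the stronger effect (|β₁| = 0.7772 vs 0.2713).

Model Comparison:

Fit — compare R²:
- Model A: R² = 0.1529 → 15.29% of variance in blood pressure explained
- Model B: R² = 0.7733 → 77.33% of variance in blood pressure explained
- 0.7733 > 0.1529 → Model B has the better fit

Strength of effect — compare |β₁|:
- Model A: β₁ = 0.2713 → predicted blood pressure rises 0.2713 mmHg per additional year of age
- Model B: β₁ = 0.7772 → predicted blood pressure rises 0.7772 mmHg per additional year of age
- |0.2713| < |0.7772| → Model B shows the stronger marginal effect

Note: A steeper slope doesn't make a better model if the scatter around the line is large.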